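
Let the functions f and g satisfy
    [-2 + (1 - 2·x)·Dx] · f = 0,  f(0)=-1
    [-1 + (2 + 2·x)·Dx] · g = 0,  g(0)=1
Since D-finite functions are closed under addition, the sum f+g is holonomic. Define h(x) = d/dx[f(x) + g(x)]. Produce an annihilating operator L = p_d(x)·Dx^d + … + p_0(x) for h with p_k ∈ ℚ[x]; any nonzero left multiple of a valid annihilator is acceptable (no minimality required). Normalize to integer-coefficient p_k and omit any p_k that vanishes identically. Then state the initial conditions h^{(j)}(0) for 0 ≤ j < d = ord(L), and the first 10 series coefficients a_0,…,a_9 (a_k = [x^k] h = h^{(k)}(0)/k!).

f: a_k = -1, -2, -4, -8, -16, -32, -64, -128, -256, -512, …
g: a_k = 1, 1/2, -1/8, 1/16, -5/128, 7/256, -21/1024, 33/2048, -429/32768, 715/65536, …
h₀=f+g: left-lcm gives L₀, ord ≤ 2.
Derive L from L₀ (diff closure).
L = (-20 - 8·x) + (-31 - 68·x - 28·x^2)·Dx + (6 - 2·x - 16·x^2 - 8·x^3)·Dx^2  (order 2).
h: a_k = -3/2, -33/4, -381/16, -2053/32, -40925/256, -196671/512, -1834777/2048, -8389037/4096, -301983453/65536, -1342189435/131072, …
ICs: h(0) = -3/2, h′(0) = -33/4.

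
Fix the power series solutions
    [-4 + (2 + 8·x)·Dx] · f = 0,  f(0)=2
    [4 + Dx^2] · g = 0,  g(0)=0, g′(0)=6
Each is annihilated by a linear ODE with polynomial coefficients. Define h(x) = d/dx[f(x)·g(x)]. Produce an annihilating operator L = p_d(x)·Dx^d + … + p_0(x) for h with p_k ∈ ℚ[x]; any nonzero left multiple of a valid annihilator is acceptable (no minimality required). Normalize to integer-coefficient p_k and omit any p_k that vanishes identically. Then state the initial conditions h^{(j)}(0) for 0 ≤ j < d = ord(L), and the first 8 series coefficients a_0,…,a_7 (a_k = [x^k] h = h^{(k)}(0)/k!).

f: a_k = 2, 4, -4, 8, -20, 56, -168, 528, …
g: a_k = 0, 6, 0, -4, 0, 4/5, 0, -8/105, …
f·g: L₀ = L_f ⊗_s L_g, ord ≤ 1·2.
h=h₀': d/dx-closure on L₀ ⇒ L.
L = (8 + 96·x + 256·x^2 + 256·x^3 + 256·x^4) + (2 - 48·x^2 - 64·x^3)·Dx + (1 + 10·x + 36·x^2 + 64·x^3 + 64·x^4)·Dx^2  (order 2).
h: a_k = 12, 48, -96, 128, -512, 9216/5, -97792/15, 495616/21, …
ICs: h(0) = 12, h′(0) = 48.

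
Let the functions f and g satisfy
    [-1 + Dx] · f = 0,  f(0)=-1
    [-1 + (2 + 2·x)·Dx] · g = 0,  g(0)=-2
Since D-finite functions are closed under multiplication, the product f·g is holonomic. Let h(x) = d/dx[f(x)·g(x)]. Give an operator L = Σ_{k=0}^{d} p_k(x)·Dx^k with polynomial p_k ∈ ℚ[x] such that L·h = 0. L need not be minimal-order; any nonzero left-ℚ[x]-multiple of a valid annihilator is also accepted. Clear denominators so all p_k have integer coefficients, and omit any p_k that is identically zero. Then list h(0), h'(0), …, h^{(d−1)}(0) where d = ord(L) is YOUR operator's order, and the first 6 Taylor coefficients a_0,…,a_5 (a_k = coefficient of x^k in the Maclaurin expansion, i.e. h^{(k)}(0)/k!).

f: a_k = -1, -1, -1/2, -1/6, -1/24, -1/120, …
g: a_k = -2, -1, 1/4, -1/8, 5/64, -7/128, …
h₀=f·g: eliminate ⇒ L₀, order ≤ 1·1.
Derive L from L₀ (diff closure).
L = (7 + 12·x + 4·x^2) + (-6 - 10·x - 4·x^2)·Dx  (order 1).
h: a_k = 3, 7/2, 17/8, 11/16, 107/384, -89/3840, …
ICs: h(0) = 3.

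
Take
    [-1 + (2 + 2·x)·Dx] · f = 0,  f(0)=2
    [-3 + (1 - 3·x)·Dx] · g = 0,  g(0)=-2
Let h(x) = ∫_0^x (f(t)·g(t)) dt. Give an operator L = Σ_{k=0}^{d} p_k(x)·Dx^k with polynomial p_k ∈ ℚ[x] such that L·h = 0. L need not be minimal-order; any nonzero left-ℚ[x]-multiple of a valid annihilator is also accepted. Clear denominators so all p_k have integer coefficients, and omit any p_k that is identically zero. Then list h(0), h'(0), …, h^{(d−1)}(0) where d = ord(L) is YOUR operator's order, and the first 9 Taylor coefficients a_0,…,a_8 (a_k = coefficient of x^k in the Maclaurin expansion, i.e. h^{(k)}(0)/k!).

f: a_k = 2, 1, -1/4, 1/8, -5/64, 7/128, -21/512, 33/1024, -429/16384, …
g: a_k = -2, -6, -18, -54, -162, -486, -1458, -4374, -13122, …
f·g: L₀ = L_f ⊗_s L_g, ord ≤ 1·1.
h=∫h₀ ⇒ L = L₀·Dx.
L = (7 + 3·x)·Dx + (-2 + 4·x + 6·x^2)·Dx^2  (order 2).
h: a_k = 0, -4, -7, -83/6, -499/16, -11971/160, -71833/384, -861975/1792, -5171883/4096, …
ICs: h(0) = 0, h′(0) = -4.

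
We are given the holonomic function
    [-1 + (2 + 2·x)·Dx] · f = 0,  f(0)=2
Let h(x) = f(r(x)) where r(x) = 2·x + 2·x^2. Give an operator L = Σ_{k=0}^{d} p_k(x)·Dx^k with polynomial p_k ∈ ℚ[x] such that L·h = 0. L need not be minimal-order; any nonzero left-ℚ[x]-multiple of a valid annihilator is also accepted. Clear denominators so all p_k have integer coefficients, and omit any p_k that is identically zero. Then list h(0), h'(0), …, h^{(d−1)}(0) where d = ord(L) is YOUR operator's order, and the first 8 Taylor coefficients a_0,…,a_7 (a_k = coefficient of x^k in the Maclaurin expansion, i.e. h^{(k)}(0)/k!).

L = (-1 - 2·x) + (1 + 2·x + 2·x^2)·Dx  (order 1).
h: a_k = 2, 2, 1, -1, 3/4, -1/4, -3/8, 7/8, …
ICs: h(0) = 2.

f: a_k = 2, 1, -1/4, 1/8, -5/64, 7/128, -21/512, 33/1024, …
L₀ from L_f via x↦r, Dx↦r'^{-1}Dx.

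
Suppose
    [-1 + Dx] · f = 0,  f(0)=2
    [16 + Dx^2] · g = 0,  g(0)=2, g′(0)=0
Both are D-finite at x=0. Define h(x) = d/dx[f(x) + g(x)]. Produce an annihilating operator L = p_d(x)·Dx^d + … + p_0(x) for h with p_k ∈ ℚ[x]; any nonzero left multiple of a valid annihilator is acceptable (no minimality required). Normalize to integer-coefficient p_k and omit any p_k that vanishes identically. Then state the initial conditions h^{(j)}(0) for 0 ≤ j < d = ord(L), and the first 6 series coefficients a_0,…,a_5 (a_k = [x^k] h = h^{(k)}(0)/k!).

L = 16 - 16·Dx + Dx^2 - Dx^3  (order 3).
h: a_k = 2, -30, 1, 257/3, 1/12, -273/4, …
ICs: h(0) = 2, h′(0) = -30, h′′(0) = 2.

f: a_k = 2, 2, 1, 1/3, 1/12, 1/60, …
g: a_k = 2, 0, -16, 0, 64/3, 0, …
L₀ := lclm(L_f,L_g); ord L₀ ≤ 1+2.
Derive L from L₀ (diff closure).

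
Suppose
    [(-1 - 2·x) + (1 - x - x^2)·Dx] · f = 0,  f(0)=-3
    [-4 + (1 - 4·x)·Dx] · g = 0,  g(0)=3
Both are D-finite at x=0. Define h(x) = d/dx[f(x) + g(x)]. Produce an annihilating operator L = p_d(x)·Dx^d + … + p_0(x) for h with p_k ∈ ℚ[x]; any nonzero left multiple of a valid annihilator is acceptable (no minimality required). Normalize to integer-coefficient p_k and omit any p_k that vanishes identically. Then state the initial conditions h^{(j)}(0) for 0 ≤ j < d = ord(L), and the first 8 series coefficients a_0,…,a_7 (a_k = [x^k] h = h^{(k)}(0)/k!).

L = (120 + 192·x + 432·x^2 - 96·x^3 + 96·x^4) + (-39 - 48·x + 210·x^2 + 252·x^3 - 48·x^4 + 96·x^5)·Dx + (2 - x - 42·x^2 + 54·x^3 + 7·x^4 + 16·x^6)·Dx^2  (order 2).
h: a_k = 9, 84, 549, 3012, 15240, 73494, 343623, 1572048, …
ICs: h(0) = 9, h′(0) = 84.

f: a_k = -3, -3, -6, -9, -15, -24, -39, -63, …
g: a_k = 3, 12, 48, 192, 768, 3072, 12288, 49152, …
Weyl lclm of L_f,L_g ⇒ L₀ (ord ≤ 2).
Derive L from L₀ (diff closure).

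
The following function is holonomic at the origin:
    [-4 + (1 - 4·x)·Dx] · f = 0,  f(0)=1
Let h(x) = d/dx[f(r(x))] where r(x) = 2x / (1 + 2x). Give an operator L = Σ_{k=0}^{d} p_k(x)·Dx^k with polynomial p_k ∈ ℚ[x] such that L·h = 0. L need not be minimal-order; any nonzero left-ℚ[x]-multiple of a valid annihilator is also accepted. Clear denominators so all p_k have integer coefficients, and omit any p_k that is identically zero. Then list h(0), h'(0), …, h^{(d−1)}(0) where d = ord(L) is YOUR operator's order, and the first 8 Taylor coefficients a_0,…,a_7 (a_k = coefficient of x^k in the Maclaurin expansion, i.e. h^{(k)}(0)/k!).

L = 12 + (-1 + 6·x)·Dx  (order 1).
h: a_k = 8, 96, 864, 6912, 51840, 373248, 2612736, 17915904, …
ICs: h(0) = 8.

f: a_k = 1, 4, 16, 64, 256, 1024, 4096, 16384, …
h₀=f(r): pull back L_f along r ⇒ L₀.
h=h₀': d/dx-closure on L₀ ⇒ L.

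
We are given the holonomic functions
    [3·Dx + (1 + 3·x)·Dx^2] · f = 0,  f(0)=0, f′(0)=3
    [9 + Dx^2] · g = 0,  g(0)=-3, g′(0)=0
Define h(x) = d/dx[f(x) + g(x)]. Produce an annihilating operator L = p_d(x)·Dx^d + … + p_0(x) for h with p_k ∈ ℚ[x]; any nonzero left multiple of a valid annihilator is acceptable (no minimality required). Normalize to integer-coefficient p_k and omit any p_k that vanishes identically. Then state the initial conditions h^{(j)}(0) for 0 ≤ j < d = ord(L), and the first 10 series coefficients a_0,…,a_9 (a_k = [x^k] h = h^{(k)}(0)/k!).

L = (63 + 54·x + 81·x^2) + (9 + 45·x + 81·x^2 + 81·x^3)·Dx + (7 + 6·x + 9·x^2)·Dx^2 + (1 + 5·x + 9·x^2 + 9·x^3)·Dx^3  (order 3).
h: a_k = 3, 18, 27, -243/2, 243, -28431/40, 2187, -3676347/560, 19683, -264537333/4480, …
ICs: h(0) = 3, h′(0) = 18, h′′(0) = 54.

f: a_k = 0, 3, -9/2, 9, -81/4, 243/5, -243/2, 2187/7, -6561/8, 2187, …
g: a_k = -3, 0, 27/2, 0, -81/8, 0, 243/80, 0, -2187/4480, 0, …
f+g: L₀ = lclm(L_f,L_g), ord ≤ 2+2.
Derive L from L₀ (diff closure).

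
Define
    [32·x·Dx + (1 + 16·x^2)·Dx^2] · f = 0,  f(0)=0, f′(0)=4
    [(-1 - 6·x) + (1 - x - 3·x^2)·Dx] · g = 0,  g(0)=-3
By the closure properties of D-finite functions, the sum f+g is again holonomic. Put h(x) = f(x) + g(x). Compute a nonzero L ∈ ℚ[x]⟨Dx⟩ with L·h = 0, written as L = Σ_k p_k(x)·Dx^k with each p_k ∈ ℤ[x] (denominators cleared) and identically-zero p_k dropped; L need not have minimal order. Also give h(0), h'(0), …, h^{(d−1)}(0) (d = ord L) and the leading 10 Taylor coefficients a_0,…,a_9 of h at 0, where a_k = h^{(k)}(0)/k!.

f: a_k = 0, 4, 0, -64/3, 0, 1024/5, 0, -16384/7, 0, 262144/9, …
g: a_k = -3, -3, -12, -21, -57, -120, -291, -651, -1524, -3477, …
L₀ := lclm(L_f,L_g); ord L₀ ≤ 2+1.
L = (128 - 512·x - 10560·x^2 - 25344·x^3 - 95904·x^4 - 41472·x^6)·Dx + (-37 - 208·x + 206·x^2 - 1476·x^3 - 24336·x^4 - 66528·x^5 - 6912·x^6 - 41472·x^7)·Dx^2 + (4 + 21·x + 198·x^2 + 90·x^3 + 1775·x^4 - 4080·x^5 - 6336·x^6 - 2304·x^7 - 6912·x^8)·Dx^3  (order 3).
h: a_k = -3, 1, -12, -127/3, -57, 424/5, -291, -20941/7, -1524, 230851/9, …
ICs: h(0) = -3, h′(0) = 1, h′′(0) = -24.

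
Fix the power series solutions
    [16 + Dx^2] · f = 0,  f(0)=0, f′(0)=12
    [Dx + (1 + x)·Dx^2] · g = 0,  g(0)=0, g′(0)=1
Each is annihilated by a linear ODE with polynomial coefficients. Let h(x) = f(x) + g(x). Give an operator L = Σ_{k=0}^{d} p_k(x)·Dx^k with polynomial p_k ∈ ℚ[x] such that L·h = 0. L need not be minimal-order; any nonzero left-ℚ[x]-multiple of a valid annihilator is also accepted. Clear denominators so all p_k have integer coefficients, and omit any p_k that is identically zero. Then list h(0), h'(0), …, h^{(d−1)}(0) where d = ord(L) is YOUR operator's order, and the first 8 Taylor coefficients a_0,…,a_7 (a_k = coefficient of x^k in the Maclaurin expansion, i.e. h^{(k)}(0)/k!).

L = (176 + 256·x + 128·x^2)·Dx + (144 + 400·x + 384·x^2 + 128·x^3)·Dx^2 + (11 + 16·x + 8·x^2)·Dx^3 + (9 + 25·x + 24·x^2 + 8·x^3)·Dx^4  (order 4).
h: a_k = 0, 13, -1/2, -95/3, -1/4, 129/5, -1/6, -1009/105, …
ICs: h(0) = 0, h′(0) = 13, h′′(0) = -1, h′′′(0) = -190.

f: a_k = 0, 12, 0, -32, 0, 128/5, 0, -1024/105, …
g: a_k = 0, 1, -1/2, 1/3, -1/4, 1/5, -1/6, 1/7, …
L₀ := lclm(L_f,L_g); ord L₀ ≤ 2+2.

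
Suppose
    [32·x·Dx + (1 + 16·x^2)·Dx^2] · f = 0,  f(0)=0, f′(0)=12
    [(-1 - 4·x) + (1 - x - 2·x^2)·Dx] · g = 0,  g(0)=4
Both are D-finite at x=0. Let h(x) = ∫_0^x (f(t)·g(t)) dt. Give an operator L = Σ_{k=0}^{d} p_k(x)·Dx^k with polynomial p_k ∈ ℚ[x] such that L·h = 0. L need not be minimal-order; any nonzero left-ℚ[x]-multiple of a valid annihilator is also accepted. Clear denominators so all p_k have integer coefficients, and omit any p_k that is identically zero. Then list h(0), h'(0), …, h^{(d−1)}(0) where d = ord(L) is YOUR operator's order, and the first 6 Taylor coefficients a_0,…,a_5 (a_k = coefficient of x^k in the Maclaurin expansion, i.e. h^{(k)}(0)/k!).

f: a_k = 0, 12, 0, -64, 0, 3072/5, …
g: a_k = 4, 4, 12, 20, 44, 84, …
Product ⇒ symmetric product L₀, ord ≤ 2.
Integrate: L := L₀·Dx.
L = (4 + 32·x + 192·x^2)·Dx + (2 - 24·x + 64·x^2 + 192·x^3)·Dx^2 + (-1 + x - 14·x^2 + 16·x^3 + 32·x^4)·Dx^3  (order 3).
h: a_k = 0, 0, 24, 16, -28, -16/5, …
ICs: h(0) = 0, h′(0) = 0, h′′(0) = 48.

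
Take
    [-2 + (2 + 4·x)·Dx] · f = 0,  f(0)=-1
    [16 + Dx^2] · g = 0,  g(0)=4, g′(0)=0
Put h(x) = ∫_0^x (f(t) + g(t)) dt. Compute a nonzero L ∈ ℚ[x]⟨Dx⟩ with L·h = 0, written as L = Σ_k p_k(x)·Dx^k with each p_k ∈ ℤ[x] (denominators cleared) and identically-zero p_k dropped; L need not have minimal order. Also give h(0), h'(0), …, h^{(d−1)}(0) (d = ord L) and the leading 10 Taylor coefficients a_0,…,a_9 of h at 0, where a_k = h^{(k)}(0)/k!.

L = (-304 - 1024·x - 1024·x^2)·Dx + (240 + 1504·x + 3072·x^2 + 2048·x^3)·Dx^2 + (-19 - 64·x - 64·x^2)·Dx^3 + (15 + 94·x + 192·x^2 + 128·x^3)·Dx^4  (order 4).
h: a_k = 0, 3, -1/2, -21/2, -1/8, 1039/120, -7/48, -15439/5040, -33/128, 397279/362880, …
ICs: h(0) = 0, h′(0) = 3, h′′(0) = -1, h′′′(0) = -63.

f: a_k = -1, -1, 1/2, -1/2, 5/8, -7/8, 21/16, -33/16, 429/128, -715/128, …
g: a_k = 4, 0, -32, 0, 128/3, 0, -1024/45, 0, 2048/315, 0, …
f+g: L₀ = lclm(L_f,L_g), ord ≤ 1+2.
Integrate: L := L₀·Dx.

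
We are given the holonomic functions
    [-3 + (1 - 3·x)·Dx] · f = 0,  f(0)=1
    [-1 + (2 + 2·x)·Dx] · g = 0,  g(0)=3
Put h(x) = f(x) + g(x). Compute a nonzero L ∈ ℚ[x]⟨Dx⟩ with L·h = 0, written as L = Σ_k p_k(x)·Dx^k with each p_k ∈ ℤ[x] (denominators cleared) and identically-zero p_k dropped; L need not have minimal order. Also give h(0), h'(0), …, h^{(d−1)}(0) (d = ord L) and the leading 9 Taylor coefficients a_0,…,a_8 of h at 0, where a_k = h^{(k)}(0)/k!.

L = (-39 - 27·x) + (73 + 138·x + 81·x^2)·Dx + (-10 + 2·x + 66·x^2 + 54·x^3)·Dx^2  (order 2).
h: a_k = 4, 9/2, 69/8, 435/16, 10353/128, 62229/256, 746433/1024, 4479075/2048, 214989561/32768, …
ICs: h(0) = 4, h′(0) = 9/2.

f: a_k = 1, 3, 9, 27, 81, 243, 729, 2187, 6561, …
g: a_k = 3, 3/2, -3/8, 3/16, -15/128, 21/256, -63/1024, 99/2048, -1287/32768, …
Weyl lclm of L_f,L_g ⇒ L₀ (ord ≤ 2).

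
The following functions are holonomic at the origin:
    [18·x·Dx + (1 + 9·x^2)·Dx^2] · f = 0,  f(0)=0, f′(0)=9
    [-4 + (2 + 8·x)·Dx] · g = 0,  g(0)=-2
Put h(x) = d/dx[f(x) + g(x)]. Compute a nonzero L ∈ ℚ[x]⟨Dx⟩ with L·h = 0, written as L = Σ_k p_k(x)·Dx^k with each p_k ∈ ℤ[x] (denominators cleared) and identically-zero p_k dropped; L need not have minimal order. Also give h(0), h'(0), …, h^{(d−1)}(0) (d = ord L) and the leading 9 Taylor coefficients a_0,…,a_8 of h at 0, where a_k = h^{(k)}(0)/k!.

L = (-36 - 360·x + 972·x^2 + 1944·x^3) + (-30 - 144·x - 18·x^2 + 3888·x^3 + 6804·x^4)·Dx + (-2 + 10·x + 108·x^2 + 306·x^3 + 1134·x^4 + 1944·x^5)·Dx^2  (order 2).
h: a_k = 5, 8, -105, 80, 449, 1008, -10257, 13728, 7569, …
ICs: h(0) = 5, h′(0) = 8.

f: a_k = 0, 9, 0, -27, 0, 729/5, 0, -6561/7, 0, …
g: a_k = -2, -4, 4, -8, 20, -56, 168, -528, 1716, …
f+g: L₀ = lclm(L_f,L_g), ord ≤ 2+1.
h=h₀': d/dx-closure on L₀ ⇒ L.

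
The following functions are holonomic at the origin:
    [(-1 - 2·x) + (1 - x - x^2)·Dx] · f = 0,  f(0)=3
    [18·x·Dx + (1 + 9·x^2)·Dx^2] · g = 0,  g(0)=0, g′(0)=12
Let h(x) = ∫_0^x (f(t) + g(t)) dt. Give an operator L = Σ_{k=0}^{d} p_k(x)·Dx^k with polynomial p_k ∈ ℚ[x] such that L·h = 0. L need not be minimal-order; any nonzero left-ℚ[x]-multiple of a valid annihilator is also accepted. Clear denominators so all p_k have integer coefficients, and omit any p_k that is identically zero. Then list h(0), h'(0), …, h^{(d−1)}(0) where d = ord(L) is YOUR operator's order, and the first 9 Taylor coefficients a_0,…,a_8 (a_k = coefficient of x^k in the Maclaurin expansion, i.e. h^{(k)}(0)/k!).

L = (-36 + 144·x + 1440·x^2 + 2376·x^3 + 3186·x^4 + 486·x^6)·Dx^2 + (18 + 24·x - 108·x^2 + 444·x^3 + 2313·x^4 + 2178·x^5 + 243·x^6 + 486·x^7)·Dx^3 + (-2 - 10·x - 34·x^2 - 48·x^3 - 123·x^4 + 387·x^5 + 198·x^6 + 81·x^7 + 81·x^8)·Dx^4  (order 4).
h: a_k = 0, 3, 15/2, 2, -27/4, 3, 182/5, 39/7, -8307/56, …
ICs: h(0) = 0, h′(0) = 3, h′′(0) = 15, h′′′(0) = 12.

f: a_k = 3, 3, 6, 9, 15, 24, 39, 63, 102, …
g: a_k = 0, 12, 0, -36, 0, 972/5, 0, -8748/7, 0, …
L₀ := lclm(L_f,L_g); ord L₀ ≤ 1+2.
∫: right-multiply L₀ by Dx.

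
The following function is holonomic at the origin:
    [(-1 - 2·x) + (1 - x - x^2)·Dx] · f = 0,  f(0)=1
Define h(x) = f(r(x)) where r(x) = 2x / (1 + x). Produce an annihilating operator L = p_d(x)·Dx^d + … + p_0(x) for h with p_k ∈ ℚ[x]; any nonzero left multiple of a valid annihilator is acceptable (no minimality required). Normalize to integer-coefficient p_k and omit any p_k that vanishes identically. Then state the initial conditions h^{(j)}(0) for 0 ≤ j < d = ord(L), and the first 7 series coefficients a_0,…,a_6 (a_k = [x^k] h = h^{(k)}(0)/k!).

L = (2 + 10·x) + (-1 - x + 5·x^2 + 5·x^3)·Dx  (order 1).
h: a_k = 1, 2, 6, 10, 30, 50, 150, …
ICs: h(0) = 1.

f: a_k = 1, 1, 2, 3, 5, 8, 13, …
Substitute x→r, Dx→(1/r')Dx; clear ⇒ L₀.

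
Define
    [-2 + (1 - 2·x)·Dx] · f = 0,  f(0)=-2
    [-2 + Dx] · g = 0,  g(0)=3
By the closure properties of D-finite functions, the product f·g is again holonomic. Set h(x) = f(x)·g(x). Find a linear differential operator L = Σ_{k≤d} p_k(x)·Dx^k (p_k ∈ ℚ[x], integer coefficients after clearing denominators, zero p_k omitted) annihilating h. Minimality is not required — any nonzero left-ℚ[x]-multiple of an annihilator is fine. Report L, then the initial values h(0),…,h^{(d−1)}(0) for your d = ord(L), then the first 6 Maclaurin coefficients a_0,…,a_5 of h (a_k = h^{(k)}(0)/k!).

f: a_k = -2, -4, -8, -16, -32, -64, …
g: a_k = 3, 6, 6, 4, 2, 4/5, …
f·g: L₀ = L_f ⊗_s L_g, ord ≤ 1·1.
L = (4 - 4·x) + (-1 + 2·x)·Dx  (order 1).
h: a_k = -6, -24, -60, -128, -260, -2608/5, …
ICs: h(0) = -6.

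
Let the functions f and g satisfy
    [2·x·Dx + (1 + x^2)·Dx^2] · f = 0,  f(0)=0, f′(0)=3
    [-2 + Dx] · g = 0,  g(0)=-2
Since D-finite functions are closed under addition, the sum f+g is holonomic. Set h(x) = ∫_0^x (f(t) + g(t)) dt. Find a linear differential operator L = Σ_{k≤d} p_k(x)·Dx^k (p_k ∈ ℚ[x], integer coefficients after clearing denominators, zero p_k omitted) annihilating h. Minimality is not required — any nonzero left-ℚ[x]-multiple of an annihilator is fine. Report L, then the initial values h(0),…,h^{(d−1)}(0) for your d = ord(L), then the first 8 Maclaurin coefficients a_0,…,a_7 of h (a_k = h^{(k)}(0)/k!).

f: a_k = 0, 3, 0, -1, 0, 3/5, 0, -3/7, …
g: a_k = -2, -4, -4, -8/3, -4/3, -8/15, -8/45, -16/315, …
Weyl lclm of L_f,L_g ⇒ L₀ (ord ≤ 3).
h=∫₀ˣh₀: take L = L₀·Dx.
L = (2 - 4·x - 6·x^2 - 4·x^3)·Dx^2 + (-3 - x^2 - 2·x^4)·Dx^3 + (1 + x + 2·x^2 + x^3 + x^4)·Dx^4  (order 4).
h: a_k = 0, -2, -1/2, -4/3, -11/12, -4/15, 1/90, -8/315, …
ICs: h(0) = 0, h′(0) = -2, h′′(0) = -1, h′′′(0) = -8.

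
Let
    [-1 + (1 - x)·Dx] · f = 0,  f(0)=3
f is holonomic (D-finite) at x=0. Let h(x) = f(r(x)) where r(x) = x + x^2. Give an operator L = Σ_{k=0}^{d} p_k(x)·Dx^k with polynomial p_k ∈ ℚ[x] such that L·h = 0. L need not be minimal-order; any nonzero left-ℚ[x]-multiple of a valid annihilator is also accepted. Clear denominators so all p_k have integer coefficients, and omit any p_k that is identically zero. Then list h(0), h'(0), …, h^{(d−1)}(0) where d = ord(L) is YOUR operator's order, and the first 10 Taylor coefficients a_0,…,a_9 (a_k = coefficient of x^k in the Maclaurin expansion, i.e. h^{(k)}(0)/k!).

L = (1 + 2·x) + (-1 + x + x^2)·Dx  (order 1).
h: a_k = 3, 3, 6, 9, 15, 24, 39, 63, 102, 165, …
ICs: h(0) = 3.

f: a_k = 3, 3, 3, 3, 3, 3, 3, 3, 3, 3, …
f∘r: x↦r, Dx↦Dx/r' in L_f ⇒ L₀.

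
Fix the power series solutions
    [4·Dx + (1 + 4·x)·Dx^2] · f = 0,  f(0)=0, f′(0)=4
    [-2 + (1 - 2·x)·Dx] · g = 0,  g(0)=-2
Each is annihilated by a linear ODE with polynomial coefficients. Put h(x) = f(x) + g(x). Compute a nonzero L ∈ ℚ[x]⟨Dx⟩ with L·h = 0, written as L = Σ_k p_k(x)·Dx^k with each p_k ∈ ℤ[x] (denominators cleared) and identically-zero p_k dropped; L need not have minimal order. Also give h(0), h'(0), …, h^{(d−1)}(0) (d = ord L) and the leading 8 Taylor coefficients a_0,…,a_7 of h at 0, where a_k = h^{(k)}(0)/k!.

f: a_k = 0, 4, -8, 64/3, -64, 1024/5, -2048/3, 16384/7, …
g: a_k = -2, -4, -8, -16, -32, -64, -128, -256, …
Weyl lclm of L_f,L_g ⇒ L₀ (ord ≤ 3).
L = (-28 - 16·x)·Dx + (1 - 40·x - 32·x^2)·Dx^2 + (1 + 3·x - 6·x^2 - 8·x^3)·Dx^3  (order 3).
h: a_k = -2, 0, -16, 16/3, -96, 704/5, -2432/3, 14592/7, …
ICs: h(0) = -2, h′(0) = 0, h′′(0) = -32.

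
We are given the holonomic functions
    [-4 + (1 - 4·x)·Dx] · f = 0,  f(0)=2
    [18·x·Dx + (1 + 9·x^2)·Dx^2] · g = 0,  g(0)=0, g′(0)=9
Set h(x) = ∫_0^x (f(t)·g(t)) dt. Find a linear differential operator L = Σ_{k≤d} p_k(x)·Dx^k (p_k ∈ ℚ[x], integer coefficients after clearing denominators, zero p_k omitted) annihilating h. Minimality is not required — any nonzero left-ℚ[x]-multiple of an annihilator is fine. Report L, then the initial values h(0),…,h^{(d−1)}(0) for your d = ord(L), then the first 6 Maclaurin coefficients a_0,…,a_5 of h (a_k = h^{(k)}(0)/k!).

f: a_k = 2, 8, 32, 128, 512, 2048, …
g: a_k = 0, 9, 0, -27, 0, 729/5, …
f·g: L₀ = L_f ⊗_s L_g, ord ≤ 1·2.
h=∫h₀ ⇒ L = L₀·Dx.
L = 72·x·Dx + (8 - 18·x + 144·x^2)·Dx^2 + (-1 + 4·x - 9·x^2 + 36·x^3)·Dx^3  (order 3).
h: a_k = 0, 0, 9, 24, 117/2, 936/5, …
ICs: h(0) = 0, h′(0) = 0, h′′(0) = 18.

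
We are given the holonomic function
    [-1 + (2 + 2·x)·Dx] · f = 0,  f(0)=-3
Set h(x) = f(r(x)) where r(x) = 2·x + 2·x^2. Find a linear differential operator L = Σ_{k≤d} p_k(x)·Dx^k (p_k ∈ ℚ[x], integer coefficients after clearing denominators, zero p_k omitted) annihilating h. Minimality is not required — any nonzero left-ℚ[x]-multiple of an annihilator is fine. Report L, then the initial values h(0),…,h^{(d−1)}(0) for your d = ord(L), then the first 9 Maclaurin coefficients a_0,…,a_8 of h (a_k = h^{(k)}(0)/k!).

f: a_k = -3, -3/2, 3/8, -3/16, 15/128, -21/256, 63/1024, -99/2048, 1287/32768, …
h₀=f(r): pull back L_f along r ⇒ L₀.
L = (-1 - 2·x) + (1 + 2·x + 2·x^2)·Dx  (order 1).
h: a_k = -3, -3, -3/2, 3/2, -9/8, 3/8, 9/16, -21/16, 183/128, …
ICs: h(0) = -3.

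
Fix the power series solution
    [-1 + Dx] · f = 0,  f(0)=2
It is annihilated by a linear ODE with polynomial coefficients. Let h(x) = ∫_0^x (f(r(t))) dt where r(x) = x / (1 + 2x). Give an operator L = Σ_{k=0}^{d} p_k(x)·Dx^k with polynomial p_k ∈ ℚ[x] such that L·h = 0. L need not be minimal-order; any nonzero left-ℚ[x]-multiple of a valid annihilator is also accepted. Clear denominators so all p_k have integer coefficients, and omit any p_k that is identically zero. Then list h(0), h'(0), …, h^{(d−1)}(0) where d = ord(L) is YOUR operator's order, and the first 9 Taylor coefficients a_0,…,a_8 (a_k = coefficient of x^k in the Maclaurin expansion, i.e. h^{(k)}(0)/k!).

f: a_k = 2, 2, 1, 1/3, 1/12, 1/60, 1/360, 1/2520, 1/20160, …
f∘r: x↦r, Dx↦Dx/r' in L_f ⇒ L₀.
∫: right-multiply L₀ by Dx.
L = -Dx + (1 + 4·x + 4·x^2)·Dx^2  (order 2).
h: a_k = 0, 2, 1, -1, 13/12, -71/60, 49/40, -2699/2520, 9157/20160, …
ICs: h(0) = 0, h′(0) = 2.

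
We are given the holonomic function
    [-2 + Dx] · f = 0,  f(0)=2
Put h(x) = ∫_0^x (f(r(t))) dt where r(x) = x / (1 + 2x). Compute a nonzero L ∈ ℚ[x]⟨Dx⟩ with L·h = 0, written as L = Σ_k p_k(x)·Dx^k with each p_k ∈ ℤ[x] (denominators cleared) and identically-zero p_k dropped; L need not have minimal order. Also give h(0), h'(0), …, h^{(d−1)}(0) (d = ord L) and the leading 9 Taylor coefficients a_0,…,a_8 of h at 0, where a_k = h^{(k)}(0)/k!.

f: a_k = 2, 4, 4, 8/3, 4/3, 8/15, 8/45, 16/315, 4/315, …
Change of var in L_f (x↦r) gives L₀.
Integrate: L := L₀·Dx.
L = -2·Dx + (1 + 4·x + 4·x^2)·Dx^2  (order 2).
h: a_k = 0, 2, 2, -4/3, 2/3, 4/15, -76/45, 1208/315, -2182/315, …
ICs: h(0) = 0, h′(0) = 2.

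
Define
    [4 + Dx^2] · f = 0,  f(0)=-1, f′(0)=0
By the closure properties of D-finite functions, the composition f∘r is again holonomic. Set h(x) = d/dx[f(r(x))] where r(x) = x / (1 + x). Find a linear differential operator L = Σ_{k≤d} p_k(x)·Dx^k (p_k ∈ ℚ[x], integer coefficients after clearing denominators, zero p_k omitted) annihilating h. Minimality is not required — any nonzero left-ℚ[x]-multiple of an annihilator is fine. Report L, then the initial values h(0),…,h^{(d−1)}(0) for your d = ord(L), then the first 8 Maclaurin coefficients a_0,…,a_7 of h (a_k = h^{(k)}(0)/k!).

f: a_k = -1, 0, 2, 0, -2/3, 0, 4/45, 0, …
Substitute x→r, Dx→(1/r')Dx; clear ⇒ L₀.
h₀' ⇒ L via d/dx closure of L₀.
L = (10 + 12·x + 6·x^2) + (6 + 18·x + 18·x^2 + 6·x^3)·Dx + (1 + 4·x + 6·x^2 + 4·x^3 + x^4)·Dx^2  (order 2).
h: a_k = 0, 4, -12, 64/3, -80/3, 308/15, 28/5, -18832/315, …
ICs: h(0) = 0, h′(0) = 4.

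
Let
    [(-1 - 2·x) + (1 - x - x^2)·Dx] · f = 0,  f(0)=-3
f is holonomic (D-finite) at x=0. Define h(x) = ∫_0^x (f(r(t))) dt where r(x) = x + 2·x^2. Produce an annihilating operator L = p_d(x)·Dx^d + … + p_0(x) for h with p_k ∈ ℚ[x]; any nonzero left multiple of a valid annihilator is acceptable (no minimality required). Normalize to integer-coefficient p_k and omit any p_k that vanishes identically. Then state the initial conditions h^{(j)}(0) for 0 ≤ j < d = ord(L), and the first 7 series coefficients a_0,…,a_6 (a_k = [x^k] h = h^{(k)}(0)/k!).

f: a_k = -3, -3, -6, -9, -15, -24, -39, …
Substitute x→r, Dx→(1/r')Dx; clear ⇒ L₀.
Integrate: L := L₀·Dx.
L = (1 + 6·x + 12·x^2 + 16·x^3)·Dx + (-1 + x + 3·x^2 + 4·x^3 + 4·x^4)·Dx^2  (order 2).
h: a_k = 0, -3, -3/2, -4, -33/4, -93/5, -42, …
ICs: h(0) = 0, h′(0) = -3.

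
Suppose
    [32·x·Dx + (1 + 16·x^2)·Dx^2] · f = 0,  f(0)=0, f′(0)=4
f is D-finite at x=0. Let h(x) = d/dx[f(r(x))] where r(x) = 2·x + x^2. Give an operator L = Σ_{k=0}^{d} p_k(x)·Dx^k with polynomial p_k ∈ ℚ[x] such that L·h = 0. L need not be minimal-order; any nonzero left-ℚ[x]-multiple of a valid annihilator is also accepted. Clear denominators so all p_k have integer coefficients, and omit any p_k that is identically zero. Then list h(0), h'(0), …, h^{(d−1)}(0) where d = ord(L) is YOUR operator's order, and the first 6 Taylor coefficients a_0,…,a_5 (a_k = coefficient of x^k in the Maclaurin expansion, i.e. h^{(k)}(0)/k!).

L = (-1 + 128·x + 256·x^2 + 192·x^3 + 48·x^4) + (1 + x + 64·x^2 + 128·x^3 + 80·x^4 + 16·x^5)·Dx  (order 1).
h: a_k = 8, 8, -512, -1024, 32128, 98176, …
ICs: h(0) = 8.

f: a_k = 0, 4, 0, -64/3, 0, 1024/5, …
Change of var in L_f (x↦r) gives L₀.
Derive L from L₀ (diff closure).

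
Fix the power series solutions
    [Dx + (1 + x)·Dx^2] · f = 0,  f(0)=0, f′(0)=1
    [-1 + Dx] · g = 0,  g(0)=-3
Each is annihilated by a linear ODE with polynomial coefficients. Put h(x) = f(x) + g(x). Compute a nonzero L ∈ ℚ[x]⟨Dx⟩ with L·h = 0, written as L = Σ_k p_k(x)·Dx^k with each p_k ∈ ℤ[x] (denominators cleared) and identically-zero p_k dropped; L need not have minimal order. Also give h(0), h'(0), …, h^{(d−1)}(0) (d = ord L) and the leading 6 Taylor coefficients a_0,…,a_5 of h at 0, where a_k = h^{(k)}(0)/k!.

f: a_k = 0, 1, -1/2, 1/3, -1/4, 1/5, …
g: a_k = -3, -3, -3/2, -1/2, -1/8, -1/40, …
f+g: L₀ = lclm(L_f,L_g), ord ≤ 2+1.
L = (-3 - x)·Dx + (1 - 2·x - x^2)·Dx^2 + (2 + 3·x + x^2)·Dx^3  (order 3).
h: a_k = -3, -2, -2, -1/6, -3/8, 7/40, …
ICs: h(0) = -3, h′(0) = -2, h′′(0) = -4.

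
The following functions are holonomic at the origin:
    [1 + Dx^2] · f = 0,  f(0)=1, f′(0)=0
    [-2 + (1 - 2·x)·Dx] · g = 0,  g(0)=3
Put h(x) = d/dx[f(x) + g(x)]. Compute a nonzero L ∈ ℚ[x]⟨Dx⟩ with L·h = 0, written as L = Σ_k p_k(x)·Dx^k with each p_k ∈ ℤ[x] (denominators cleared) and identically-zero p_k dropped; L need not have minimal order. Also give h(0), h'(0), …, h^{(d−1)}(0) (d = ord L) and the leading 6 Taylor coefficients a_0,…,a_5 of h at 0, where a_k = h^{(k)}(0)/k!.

L = (196 - 16·x + 16·x^2) + (-25 + 54·x - 12·x^2 + 8·x^3)·Dx + (196 - 16·x + 16·x^2)·Dx^2 + (-25 + 54·x - 12·x^2 + 8·x^3)·Dx^3  (order 3).
h: a_k = 6, 23, 72, 1153/6, 480, 138239/120, …
ICs: h(0) = 6, h′(0) = 23, h′′(0) = 144.

f: a_k = 1, 0, -1/2, 0, 1/24, 0, …
g: a_k = 3, 6, 12, 24, 48, 96, …
f+g: L₀ = lclm(L_f,L_g), ord ≤ 2+1.
h=h₀': d/dx-closure on L₀ ⇒ L.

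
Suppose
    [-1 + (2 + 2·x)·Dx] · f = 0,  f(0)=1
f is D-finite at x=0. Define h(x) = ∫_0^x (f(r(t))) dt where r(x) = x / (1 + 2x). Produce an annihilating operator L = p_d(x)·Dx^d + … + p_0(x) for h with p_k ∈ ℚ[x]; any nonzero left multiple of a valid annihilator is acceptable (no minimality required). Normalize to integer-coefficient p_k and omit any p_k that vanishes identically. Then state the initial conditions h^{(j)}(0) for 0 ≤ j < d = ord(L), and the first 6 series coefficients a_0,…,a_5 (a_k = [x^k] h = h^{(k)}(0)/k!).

L = -Dx + (2 + 10·x + 12·x^2)·Dx^2  (order 2).
h: a_k = 0, 1, 1/4, -3/8, 41/64, -757/640, …
ICs: h(0) = 0, h′(0) = 1.

f: a_k = 1, 1/2, -1/8, 1/16, -5/128, 7/256, …
f∘r: x↦r, Dx↦Dx/r' in L_f ⇒ L₀.
∫: right-multiply L₀ by Dx.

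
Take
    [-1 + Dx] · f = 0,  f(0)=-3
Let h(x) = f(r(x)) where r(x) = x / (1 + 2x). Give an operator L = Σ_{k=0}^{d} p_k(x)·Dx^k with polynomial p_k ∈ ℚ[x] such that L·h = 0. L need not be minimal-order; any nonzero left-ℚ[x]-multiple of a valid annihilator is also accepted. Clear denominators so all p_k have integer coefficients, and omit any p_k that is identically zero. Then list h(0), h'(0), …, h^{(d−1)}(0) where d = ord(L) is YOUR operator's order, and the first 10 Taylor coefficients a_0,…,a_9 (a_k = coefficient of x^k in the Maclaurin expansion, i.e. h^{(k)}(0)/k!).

L = -1 + (1 + 4·x + 4·x^2)·Dx  (order 1).
h: a_k = -3, -3, 9/2, -13/2, 71/8, -441/40, 2699/240, -9157/1680, -68731/4480, 8443151/120960, …
ICs: h(0) = -3.

f: a_k = -3, -3, -3/2, -1/2, -1/8, -1/40, -1/240, -1/1680, -1/13440, -1/120960, …
Substitute x→r, Dx→(1/r')Dx; clear ⇒ L₀.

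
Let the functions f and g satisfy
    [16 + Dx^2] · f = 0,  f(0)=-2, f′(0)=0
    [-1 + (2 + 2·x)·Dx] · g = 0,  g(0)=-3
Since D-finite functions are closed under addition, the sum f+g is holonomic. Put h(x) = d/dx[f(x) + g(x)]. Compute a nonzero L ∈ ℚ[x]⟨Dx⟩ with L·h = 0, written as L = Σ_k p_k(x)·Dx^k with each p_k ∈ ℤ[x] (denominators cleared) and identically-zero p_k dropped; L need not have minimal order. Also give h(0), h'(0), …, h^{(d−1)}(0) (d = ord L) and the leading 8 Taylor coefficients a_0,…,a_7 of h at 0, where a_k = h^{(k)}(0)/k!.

f: a_k = -2, 0, 16, 0, -64/3, 0, 512/45, 0, …
g: a_k = -3, -3/2, 3/8, -3/16, 15/128, -21/256, 63/1024, -99/2048, …
Sum ⇒ L₀ = lclm(L_f,L_g) in ℚ(x)⟨Dx⟩.
h=h₀': d/dx-closure on L₀ ⇒ L.
L = (-1264 - 2048·x - 1024·x^2) + (-2144 - 6240·x - 6144·x^2 - 2048·x^3)·Dx + (-79 - 128·x - 64·x^2)·Dx^2 + (-134 - 390·x - 384·x^2 - 128·x^3)·Dx^3  (order 3).
h: a_k = -3/2, 131/4, -9/16, -8147/96, -105/256, 527123/7680, -693/2048, -33149027/1290240, …
ICs: h(0) = -3/2, h′(0) = 131/4, h′′(0) = -9/8.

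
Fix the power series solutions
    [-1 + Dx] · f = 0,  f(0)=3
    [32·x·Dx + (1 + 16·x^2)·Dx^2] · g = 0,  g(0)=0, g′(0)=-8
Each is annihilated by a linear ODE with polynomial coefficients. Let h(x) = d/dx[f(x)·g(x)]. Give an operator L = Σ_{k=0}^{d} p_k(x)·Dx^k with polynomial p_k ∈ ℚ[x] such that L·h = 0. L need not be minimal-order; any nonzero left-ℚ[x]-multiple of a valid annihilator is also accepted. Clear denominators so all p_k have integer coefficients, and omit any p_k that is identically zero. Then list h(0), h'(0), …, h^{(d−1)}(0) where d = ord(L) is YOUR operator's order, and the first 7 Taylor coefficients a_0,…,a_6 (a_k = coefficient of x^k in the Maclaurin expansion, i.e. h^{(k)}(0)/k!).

f: a_k = 3, 3, 3/2, 1/2, 1/8, 1/40, 1/240, …
g: a_k = 0, -8, 0, 128/3, 0, -2048/5, 0, …
h₀=f·g: eliminate ⇒ L₀, order ≤ 1·2.
Differentiate: ansatz ord ≤ ord L₀ ⇒ L.
L = (-31 - 64·x + 1568·x^2 - 1024·x^3 + 256·x^4) + (30 + 96·x - 1600·x^2 + 1536·x^3 - 512·x^4)·Dx + (1 - 32·x + 32·x^2 - 512·x^3 + 256·x^4)·Dx^2  (order 2).
h: a_k = -24, -48, 348, 496, -5829, -7246, 940403/10, …
ICs: h(0) = -24, h′(0) = -48.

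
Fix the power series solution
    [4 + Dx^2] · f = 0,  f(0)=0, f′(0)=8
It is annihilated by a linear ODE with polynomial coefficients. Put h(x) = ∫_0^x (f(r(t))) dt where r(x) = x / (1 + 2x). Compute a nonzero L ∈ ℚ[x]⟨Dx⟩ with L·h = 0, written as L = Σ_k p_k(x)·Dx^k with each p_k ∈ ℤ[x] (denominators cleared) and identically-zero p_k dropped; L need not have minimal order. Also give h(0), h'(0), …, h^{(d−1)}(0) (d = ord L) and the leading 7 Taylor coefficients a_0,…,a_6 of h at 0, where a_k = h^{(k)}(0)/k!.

f: a_k = 0, 8, 0, -16/3, 0, 16/15, 0, …
Substitute x→r, Dx→(1/r')Dx; clear ⇒ L₀.
Integrate: L := L₀·Dx.
L = 4·Dx + (4 + 24·x + 48·x^2 + 32·x^3)·Dx^2 + (1 + 8·x + 24·x^2 + 32·x^3 + 16·x^4)·Dx^3  (order 3).
h: a_k = 0, 0, 4, -16/3, 20/3, -32/5, 8/45, …
ICs: h(0) = 0, h′(0) = 0, h′′(0) = 8.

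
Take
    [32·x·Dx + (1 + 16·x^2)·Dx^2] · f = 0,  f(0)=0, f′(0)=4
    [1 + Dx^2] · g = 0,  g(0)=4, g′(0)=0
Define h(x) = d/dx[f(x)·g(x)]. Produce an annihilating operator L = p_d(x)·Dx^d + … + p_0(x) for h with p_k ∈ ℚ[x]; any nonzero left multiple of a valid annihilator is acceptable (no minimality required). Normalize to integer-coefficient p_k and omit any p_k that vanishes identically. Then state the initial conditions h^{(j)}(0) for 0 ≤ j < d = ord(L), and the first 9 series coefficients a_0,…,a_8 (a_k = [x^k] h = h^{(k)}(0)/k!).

f: a_k = 0, 4, 0, -64/3, 0, 1024/5, 0, -16384/7, 0, …
g: a_k = 4, 0, -2, 0, 1/6, 0, -1/180, 0, 1/10080, …
L₀ := L_f ⊗_s L_g (sym. prod.), ord ≤ 4.
Derive L from L₀ (diff closure).
L = (209105 + 6893664·x^2 + 261353216·x^4 + 52248576·x^6 - 2162688·x^8 - 60817408·x^10 + 16777216·x^12) + (108608·x + 9933824·x^3 + 133857280·x^5 + 44564480·x^7 + 20971520·x^9 + 67108864·x^11)·Dx + (210210 + 6980800·x^2 + 263314944·x^4 + 66224128·x^6 + 4063232·x^8 - 54525952·x^10 + 33554432·x^12)·Dx^2 + (108608·x + 9933824·x^3 + 133857280·x^5 + 44564480·x^7 + 20971520·x^9 + 67108864·x^11)·Dx^3 + (1105 + 87136·x^2 + 1961728·x^4 + 13975552·x^6 + 6225920·x^8 + 6291456·x^10 + 16777216·x^12)·Dx^4  (order 4).
h: a_k = 16, 0, -280, 0, 12938/3, 0, -3079271/45, 0, 916452227/840, …
ICs: h(0) = 16, h′(0) = 0, h′′(0) = -560, h′′′(0) = 0.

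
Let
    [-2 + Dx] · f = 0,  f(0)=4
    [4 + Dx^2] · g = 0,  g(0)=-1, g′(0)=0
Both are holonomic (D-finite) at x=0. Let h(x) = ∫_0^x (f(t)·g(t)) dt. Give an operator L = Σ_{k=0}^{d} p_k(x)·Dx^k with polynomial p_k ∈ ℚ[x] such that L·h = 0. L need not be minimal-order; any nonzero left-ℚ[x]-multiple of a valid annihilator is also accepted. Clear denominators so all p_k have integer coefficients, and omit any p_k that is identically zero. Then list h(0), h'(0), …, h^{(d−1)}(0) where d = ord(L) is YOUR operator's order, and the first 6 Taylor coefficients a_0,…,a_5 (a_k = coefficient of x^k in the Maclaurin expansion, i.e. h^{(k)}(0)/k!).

f: a_k = 4, 8, 8, 16/3, 8/3, 16/15, …
g: a_k = -1, 0, 2, 0, -2/3, 0, …
L₀ := L_f ⊗_s L_g (sym. prod.), ord ≤ 2.
Integrate: L := L₀·Dx.
L = 8·Dx - 4·Dx^2 + Dx^3  (order 3).
h: a_k = 0, -4, -4, 0, 8/3, 32/15, …
ICs: h(0) = 0, h′(0) = -4, h′′(0) = -8.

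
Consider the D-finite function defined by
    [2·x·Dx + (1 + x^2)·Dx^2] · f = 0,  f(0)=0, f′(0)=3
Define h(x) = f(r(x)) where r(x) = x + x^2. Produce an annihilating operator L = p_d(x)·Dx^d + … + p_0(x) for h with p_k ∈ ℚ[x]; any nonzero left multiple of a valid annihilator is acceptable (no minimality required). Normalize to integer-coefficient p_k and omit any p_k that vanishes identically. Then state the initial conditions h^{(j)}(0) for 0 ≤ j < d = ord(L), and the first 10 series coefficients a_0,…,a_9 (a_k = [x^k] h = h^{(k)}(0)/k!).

f: a_k = 0, 3, 0, -1, 0, 3/5, 0, -3/7, 0, 1/3, …
h₀=f(r): pull back L_f along r ⇒ L₀.
L = (-2 + 2·x + 8·x^2 + 12·x^3 + 6·x^4)·Dx + (1 + 2·x + x^2 + 4·x^3 + 5·x^4 + 2·x^5)·Dx^2  (order 2).
h: a_k = 0, 3, 3, -1, -3, -12/5, 2, 39/7, 3, -17/3, …
ICs: h(0) = 0, h′(0) = 3.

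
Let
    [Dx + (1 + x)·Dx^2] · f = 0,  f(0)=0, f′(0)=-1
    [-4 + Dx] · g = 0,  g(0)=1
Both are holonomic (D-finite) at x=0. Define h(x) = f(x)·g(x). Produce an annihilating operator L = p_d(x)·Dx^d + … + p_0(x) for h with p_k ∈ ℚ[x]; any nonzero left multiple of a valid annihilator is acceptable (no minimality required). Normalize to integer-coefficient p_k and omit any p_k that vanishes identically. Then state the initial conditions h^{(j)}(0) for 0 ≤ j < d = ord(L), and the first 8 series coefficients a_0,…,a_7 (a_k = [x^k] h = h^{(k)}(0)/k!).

L = (12 + 16·x) + (-7 - 8·x)·Dx + (1 + x)·Dx^2  (order 2).
h: a_k = 0, -1, -7/2, -19/3, -31/4, -36/5, -97/18, -1067/315, …
ICs: h(0) = 0, h′(0) = -1.

f: a_k = 0, -1, 1/2, -1/3, 1/4, -1/5, 1/6, -1/7, …
g: a_k = 1, 4, 8, 32/3, 32/3, 128/15, 256/45, 1024/315, …
h₀=f·g: eliminate ⇒ L₀, order ≤ 2·1.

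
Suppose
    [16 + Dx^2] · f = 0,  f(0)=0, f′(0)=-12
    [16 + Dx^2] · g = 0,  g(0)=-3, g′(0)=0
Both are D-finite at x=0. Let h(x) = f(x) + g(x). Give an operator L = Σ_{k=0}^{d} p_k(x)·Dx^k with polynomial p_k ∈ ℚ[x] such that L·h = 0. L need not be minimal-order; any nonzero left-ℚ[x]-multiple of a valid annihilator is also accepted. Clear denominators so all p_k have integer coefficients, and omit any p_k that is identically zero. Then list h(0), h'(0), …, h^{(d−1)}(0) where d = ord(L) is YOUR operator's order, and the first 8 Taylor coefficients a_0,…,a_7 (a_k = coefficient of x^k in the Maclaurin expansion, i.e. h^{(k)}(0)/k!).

L = 16 + Dx^2  (order 2).
h: a_k = -3, -12, 24, 32, -32, -128/5, 256/15, 1024/105, …
ICs: h(0) = -3, h′(0) = -12.

f: a_k = 0, -12, 0, 32, 0, -128/5, 0, 1024/105, …
g: a_k = -3, 0, 24, 0, -32, 0, 256/15, 0, …
L₀ := lclm(L_f,L_g); ord L₀ ≤ 2+2.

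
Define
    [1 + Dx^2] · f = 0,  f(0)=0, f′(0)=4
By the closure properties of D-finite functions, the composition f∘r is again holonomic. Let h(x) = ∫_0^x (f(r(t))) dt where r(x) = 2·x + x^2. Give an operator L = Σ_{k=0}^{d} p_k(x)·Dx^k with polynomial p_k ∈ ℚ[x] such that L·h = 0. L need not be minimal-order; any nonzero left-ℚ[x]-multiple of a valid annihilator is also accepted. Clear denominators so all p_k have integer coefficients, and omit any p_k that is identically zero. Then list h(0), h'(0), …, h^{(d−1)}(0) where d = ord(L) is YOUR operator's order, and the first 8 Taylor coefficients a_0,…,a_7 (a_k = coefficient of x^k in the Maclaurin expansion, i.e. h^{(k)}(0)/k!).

L = (4 + 12·x + 12·x^2 + 4·x^3)·Dx - Dx^2 + (1 + x)·Dx^3  (order 3).
h: a_k = 0, 0, 4, 4/3, -4/3, -8/5, -22/45, 2/7, …
ICs: h(0) = 0, h′(0) = 0, h′′(0) = 8.

f: a_k = 0, 4, 0, -2/3, 0, 1/30, 0, -1/1260, …
h₀=f(r): pull back L_f along r ⇒ L₀.
h=∫h₀ ⇒ L = L₀·Dx.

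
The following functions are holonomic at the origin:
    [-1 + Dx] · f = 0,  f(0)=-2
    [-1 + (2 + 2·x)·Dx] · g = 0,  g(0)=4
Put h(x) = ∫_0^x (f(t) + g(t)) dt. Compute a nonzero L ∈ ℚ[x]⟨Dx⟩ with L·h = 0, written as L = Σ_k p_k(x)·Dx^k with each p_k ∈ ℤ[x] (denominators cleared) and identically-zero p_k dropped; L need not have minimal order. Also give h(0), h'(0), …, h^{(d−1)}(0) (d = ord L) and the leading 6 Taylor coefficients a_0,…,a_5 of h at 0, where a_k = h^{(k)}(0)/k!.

f: a_k = -2, -2, -1, -1/3, -1/12, -1/60, …
g: a_k = 4, 2, -1/2, 1/4, -5/32, 7/64, …
f+g: L₀ = lclm(L_f,L_g), ord ≤ 1+1.
∫: right-multiply L₀ by Dx.
L = (3 + 2·x)·Dx + (-5 - 8·x - 4·x^2)·Dx^2 + (2 + 6·x + 4·x^2)·Dx^3  (order 3).
h: a_k = 0, 2, 0, -1/2, -1/48, -23/480, …
ICs: h(0) = 0, h′(0) = 2, h′′(0) = 0.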